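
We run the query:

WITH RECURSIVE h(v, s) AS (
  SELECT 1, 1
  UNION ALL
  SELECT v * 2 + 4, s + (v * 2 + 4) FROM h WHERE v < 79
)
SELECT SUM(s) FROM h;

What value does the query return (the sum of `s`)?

Base: v=1, s=1.
Iteration 1: 1 < 79 holds -> v = 1 * 2 + 4 = 6, s = 1 + 6 = 7.
Iteration 2: 6 < 79 holds -> v = 6 * 2 + 4 = 16, s = 7 + 16 = 23.
Iteration 3: 16 < 79 holds -> v = 16 * 2 + 4 = 36, s = 23 + 36 = 59.
Iteration 4: 36 < 79 holds -> v = 36 * 2 + 4 = 76, s = 59 + 76 = 135.
Iteration 5: 76 < 79 holds -> v = 76 * 2 + 4 = 156, s = 135 + 156 = 291.
Iteration 6: 156 < 79 fails; recursion stops.
SUM(s) = 1 + 7 + 23 + 59 + 135 + 291 = 516.

516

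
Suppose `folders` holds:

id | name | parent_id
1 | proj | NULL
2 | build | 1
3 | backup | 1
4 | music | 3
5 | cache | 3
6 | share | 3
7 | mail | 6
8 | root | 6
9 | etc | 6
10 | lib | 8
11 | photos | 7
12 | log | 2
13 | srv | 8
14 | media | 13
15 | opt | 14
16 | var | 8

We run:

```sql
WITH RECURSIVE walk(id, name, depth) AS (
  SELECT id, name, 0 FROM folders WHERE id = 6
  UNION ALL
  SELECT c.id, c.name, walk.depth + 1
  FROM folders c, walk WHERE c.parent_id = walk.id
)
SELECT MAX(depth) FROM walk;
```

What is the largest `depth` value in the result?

Base: id=6 (share) at depth 0.
Iteration 1: rows with parent_id in {6} -> mail (id 7, depth 1), root (id 8, depth 1), etc (id 9, depth 1).
Iteration 2: rows with parent_id in {7,8,9} -> lib (id 10, depth 2), photos (id 11, depth 2), srv (id 13, depth 2), var (id 16, depth 2).
Iteration 3: rows with parent_id in {10,11,13,16} -> media (id 14, depth 3).
Iteration 4: rows with parent_id in {14} -> opt (id 15, depth 4).
Iteration 5: no rows with parent_id in {15}; recursion stops.
depth values: 0, 1, 1, 1, 2, 2, 2, 2, 3, 4; the maximum is 4.

4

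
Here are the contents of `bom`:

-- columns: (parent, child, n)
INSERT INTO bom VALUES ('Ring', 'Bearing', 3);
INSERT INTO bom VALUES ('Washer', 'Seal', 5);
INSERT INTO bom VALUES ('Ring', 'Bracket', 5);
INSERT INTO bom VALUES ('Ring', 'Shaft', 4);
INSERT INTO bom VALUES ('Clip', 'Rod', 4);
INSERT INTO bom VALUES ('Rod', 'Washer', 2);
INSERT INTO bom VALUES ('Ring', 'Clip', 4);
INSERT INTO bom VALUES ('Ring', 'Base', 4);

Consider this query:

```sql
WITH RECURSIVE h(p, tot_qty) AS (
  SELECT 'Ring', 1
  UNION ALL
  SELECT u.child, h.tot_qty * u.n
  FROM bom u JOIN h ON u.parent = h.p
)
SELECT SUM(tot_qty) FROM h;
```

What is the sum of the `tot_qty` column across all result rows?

229

Base: (Ring, tot_qty=1).
Iteration 1: components of {Ring} -> Base = 1*4 = 4, Bearing = 1*3 = 3, Bracket = 1*5 = 5, Clip = 1*4 = 4, Shaft = 1*4 = 4.
Iteration 2: components of {Base,Bearing,Bracket,Clip,Shaft} -> Rod = 4*4 = 16.
Iteration 3: components of {Rod} -> Washer = 16*2 = 32.
Iteration 4: components of {Washer} -> Seal = 32*5 = 160.
Iteration 5: no further components; recursion stops.
SUM(tot_qty) = 1 + 4 + 5 + 3 + 4 + 4 + 16 + 32 + 160 = 229.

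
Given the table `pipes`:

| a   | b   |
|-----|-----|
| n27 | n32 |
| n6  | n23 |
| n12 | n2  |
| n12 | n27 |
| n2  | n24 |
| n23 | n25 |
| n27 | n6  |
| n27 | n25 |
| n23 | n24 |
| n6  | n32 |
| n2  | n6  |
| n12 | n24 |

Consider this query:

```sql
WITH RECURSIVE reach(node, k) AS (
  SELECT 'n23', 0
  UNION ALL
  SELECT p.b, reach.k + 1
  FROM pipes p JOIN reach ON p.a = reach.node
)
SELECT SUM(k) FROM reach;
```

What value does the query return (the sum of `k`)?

Base: (n23, k=0).
Iteration 1: edges from {n23} -> (n24, k=1), (n25, k=1).
Iteration 2: no outgoing edges from {n24,n25}; recursion stops.
SUM(k) = 0 + 1 + 1 = 2.

2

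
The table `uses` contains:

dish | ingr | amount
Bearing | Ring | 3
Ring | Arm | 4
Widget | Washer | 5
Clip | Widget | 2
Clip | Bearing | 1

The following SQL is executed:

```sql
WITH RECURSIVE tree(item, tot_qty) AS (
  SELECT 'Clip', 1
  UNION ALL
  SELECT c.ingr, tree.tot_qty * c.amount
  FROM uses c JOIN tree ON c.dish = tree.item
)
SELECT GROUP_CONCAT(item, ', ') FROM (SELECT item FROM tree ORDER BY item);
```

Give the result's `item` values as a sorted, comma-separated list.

Base: (Clip, tot_qty=1).
Iteration 1: components of {Clip} -> Bearing = 1*1 = 1, Widget = 1*2 = 2.
Iteration 2: components of {Bearing,Widget} -> Ring = 1*3 = 3, Washer = 2*5 = 10.
Iteration 3: components of {Ring,Washer} -> Arm = 3*4 = 12.
Iteration 4: no further components; recursion stops.

Arm, Bearing, Clip, Ring, Washer, Widget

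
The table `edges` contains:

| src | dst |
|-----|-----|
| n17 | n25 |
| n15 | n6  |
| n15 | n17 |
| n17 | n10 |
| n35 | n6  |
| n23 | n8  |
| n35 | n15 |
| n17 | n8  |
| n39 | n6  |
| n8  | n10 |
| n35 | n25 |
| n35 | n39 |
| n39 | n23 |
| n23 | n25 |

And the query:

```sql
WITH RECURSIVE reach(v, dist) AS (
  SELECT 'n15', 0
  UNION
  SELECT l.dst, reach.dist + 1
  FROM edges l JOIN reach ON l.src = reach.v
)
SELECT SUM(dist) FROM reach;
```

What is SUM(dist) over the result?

11

Base: (n15, dist=0).
Iteration 1: edges from {n15} -> (n17, dist=1), (n6, dist=1).
Iteration 2: edges from {n17,n6} -> (n10, dist=2), (n25, dist=2), (n8, dist=2).
Iteration 3: edges from {n10,n25,n8} -> (n10, dist=3).
Iteration 4: no outgoing edges from {n10}; recursion stops.
SUM(dist) = 0 + 1 + 1 + 2 + 2 + 2 + 3 = 11.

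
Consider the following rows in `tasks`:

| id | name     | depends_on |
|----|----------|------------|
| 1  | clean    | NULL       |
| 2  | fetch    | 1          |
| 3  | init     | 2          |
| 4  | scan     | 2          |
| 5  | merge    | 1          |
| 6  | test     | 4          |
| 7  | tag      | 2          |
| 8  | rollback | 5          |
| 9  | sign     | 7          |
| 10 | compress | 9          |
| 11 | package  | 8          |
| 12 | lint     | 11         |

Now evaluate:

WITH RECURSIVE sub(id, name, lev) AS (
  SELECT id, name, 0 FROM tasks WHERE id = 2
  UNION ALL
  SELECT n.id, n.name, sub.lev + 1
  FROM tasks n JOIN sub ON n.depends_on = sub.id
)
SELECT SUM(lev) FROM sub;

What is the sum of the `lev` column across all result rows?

Base: id=2 (fetch) at lev 0.
Iteration 1: rows with depends_on in {2} -> init (id 3, lev 1), scan (id 4, lev 1), tag (id 7, lev 1).
Iteration 2: rows with depends_on in {3,4,7} -> test (id 6, lev 2), sign (id 9, lev 2).
Iteration 3: rows with depends_on in {6,9} -> compress (id 10, lev 3).
Iteration 4: no rows with depends_on in {10}; recursion stops.
SUM(lev) = 0 + 1 + 1 + 1 + 2 + 2 + 3 = 10.

10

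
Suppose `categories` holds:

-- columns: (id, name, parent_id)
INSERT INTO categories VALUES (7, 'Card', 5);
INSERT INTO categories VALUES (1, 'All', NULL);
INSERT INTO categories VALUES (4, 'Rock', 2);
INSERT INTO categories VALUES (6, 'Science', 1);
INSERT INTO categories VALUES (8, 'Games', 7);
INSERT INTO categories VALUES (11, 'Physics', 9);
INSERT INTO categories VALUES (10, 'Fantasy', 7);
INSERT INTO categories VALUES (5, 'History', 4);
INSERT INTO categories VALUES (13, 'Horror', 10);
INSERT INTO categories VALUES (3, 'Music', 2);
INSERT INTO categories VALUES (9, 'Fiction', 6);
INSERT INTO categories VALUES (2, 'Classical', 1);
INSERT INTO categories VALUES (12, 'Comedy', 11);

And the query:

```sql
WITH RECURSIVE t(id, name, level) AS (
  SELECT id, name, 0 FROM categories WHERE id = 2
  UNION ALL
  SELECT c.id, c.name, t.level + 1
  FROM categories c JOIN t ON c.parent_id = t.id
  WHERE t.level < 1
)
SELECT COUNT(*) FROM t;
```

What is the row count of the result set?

3

Base: id=2 (Classical) at level 0.
Iteration 1: rows with parent_id in {2} -> Music (id 3, level 1), Rock (id 4, level 1).
Iteration 2: level < 1 fails for all current rows; recursion stops.
Total rows emitted: 3.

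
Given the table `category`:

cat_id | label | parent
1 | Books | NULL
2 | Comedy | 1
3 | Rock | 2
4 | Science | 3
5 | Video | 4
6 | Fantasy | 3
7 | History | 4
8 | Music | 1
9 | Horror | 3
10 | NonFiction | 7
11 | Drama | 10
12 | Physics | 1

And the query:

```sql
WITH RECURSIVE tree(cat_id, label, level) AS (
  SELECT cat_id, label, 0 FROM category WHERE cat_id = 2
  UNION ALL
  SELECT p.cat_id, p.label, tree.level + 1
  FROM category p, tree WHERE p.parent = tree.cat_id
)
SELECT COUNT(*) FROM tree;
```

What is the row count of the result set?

Base: cat_id=2 (Comedy) at level 0.
Iteration 1: rows with parent in {2} -> Rock (id 3, level 1).
Iteration 2: rows with parent in {3} -> Science (id 4, level 2), Fantasy (id 6, level 2), Horror (id 9, level 2).
Iteration 3: rows with parent in {4,6,9} -> Video (id 5, level 3), History (id 7, level 3).
Iteration 4: rows with parent in {5,7} -> NonFiction (id 10, level 4).
Iteration 5: rows with parent in {10} -> Drama (id 11, level 5).
Iteration 6: no rows with parent in {11}; recursion stops.
Total rows emitted: 9.

9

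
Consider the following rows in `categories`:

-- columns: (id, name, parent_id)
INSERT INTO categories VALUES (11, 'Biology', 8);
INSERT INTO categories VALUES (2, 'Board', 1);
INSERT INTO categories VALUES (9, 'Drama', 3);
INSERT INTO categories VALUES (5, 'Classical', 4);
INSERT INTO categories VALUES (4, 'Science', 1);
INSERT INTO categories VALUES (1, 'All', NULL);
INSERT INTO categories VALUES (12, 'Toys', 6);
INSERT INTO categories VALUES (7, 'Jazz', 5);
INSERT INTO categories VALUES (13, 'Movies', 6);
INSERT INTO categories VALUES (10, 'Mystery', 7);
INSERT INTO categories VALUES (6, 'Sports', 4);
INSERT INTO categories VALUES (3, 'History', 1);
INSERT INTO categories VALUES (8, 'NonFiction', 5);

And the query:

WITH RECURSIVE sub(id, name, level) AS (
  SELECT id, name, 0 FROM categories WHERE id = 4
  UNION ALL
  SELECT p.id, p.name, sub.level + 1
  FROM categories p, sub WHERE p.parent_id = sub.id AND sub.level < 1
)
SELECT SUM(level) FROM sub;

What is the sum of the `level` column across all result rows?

Base: id=4 (Science) at level 0.
Iteration 1: rows with parent_id in {4} -> Classical (id 5, level 1), Sports (id 6, level 1).
Iteration 2: level < 1 fails for all current rows; recursion stops.
SUM(level) = 0 + 1 + 1 = 2.

2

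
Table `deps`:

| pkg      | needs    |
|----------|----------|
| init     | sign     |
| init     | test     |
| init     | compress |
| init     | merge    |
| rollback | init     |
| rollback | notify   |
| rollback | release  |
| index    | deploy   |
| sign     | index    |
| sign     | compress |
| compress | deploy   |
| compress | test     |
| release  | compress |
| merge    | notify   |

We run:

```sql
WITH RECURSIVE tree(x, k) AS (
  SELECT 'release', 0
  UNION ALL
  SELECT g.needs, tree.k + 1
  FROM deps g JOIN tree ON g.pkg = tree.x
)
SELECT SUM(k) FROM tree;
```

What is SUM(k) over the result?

5

Base: (release, k=0).
Iteration 1: edges from {release} -> (compress, k=1).
Iteration 2: edges from {compress} -> (deploy, k=2), (test, k=2).
Iteration 3: no outgoing edges from {deploy,test}; recursion stops.
SUM(k) = 0 + 1 + 2 + 2 = 5.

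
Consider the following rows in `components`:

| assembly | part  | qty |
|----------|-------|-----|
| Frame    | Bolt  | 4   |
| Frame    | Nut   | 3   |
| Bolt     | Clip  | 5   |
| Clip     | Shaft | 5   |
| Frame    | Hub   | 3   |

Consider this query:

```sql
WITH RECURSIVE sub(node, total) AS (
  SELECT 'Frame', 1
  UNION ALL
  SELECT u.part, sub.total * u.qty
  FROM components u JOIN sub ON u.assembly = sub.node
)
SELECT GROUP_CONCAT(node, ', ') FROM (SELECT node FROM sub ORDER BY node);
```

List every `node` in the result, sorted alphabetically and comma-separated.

Base: (Frame, total=1).
Iteration 1: components of {Frame} -> Bolt = 1*4 = 4, Hub = 1*3 = 3, Nut = 1*3 = 3.
Iteration 2: components of {Bolt,Hub,Nut} -> Clip = 4*5 = 20.
Iteration 3: components of {Clip} -> Shaft = 20*5 = 100.
Iteration 4: no further components; recursion stops.

Bolt, Clip, Frame, Hub, Nut, Shaft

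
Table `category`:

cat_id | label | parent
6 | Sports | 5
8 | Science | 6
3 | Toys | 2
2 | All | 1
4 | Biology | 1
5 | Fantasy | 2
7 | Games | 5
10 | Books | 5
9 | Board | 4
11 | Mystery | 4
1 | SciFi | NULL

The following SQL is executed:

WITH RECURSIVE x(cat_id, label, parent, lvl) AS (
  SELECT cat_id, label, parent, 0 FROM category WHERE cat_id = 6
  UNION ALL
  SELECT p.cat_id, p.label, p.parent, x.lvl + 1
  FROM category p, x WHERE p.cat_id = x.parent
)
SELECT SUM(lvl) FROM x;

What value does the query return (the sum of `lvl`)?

Base: cat_id=6 (Sports), parent=5, lvl 0.
Iteration 1: join on cat_id=5 -> Fantasy (id 5, parent=2, lvl 1).
Iteration 2: join on cat_id=2 -> All (id 2, parent=1, lvl 2).
Iteration 3: join on cat_id=1 -> SciFi (id 1, parent=NULL, lvl 3).
Iteration 4: parent is NULL; no match; recursion stops.
SUM(lvl) = 0 + 1 + 2 + 3 = 6.

6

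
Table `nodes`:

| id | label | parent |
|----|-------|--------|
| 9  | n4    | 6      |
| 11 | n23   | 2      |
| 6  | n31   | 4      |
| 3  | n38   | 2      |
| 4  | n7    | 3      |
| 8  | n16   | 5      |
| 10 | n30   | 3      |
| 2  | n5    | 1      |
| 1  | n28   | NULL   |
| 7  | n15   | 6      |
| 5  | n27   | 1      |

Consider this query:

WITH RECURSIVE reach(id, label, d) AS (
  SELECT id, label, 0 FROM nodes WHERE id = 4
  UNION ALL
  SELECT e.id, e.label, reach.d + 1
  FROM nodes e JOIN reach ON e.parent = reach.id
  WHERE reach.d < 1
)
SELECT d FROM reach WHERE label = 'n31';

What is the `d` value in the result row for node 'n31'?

1

Base: id=4 (n7) at d 0.
Iteration 1: rows with parent in {4} -> n31 (id 6, d 1).
Iteration 2: d < 1 fails for all current rows; recursion stops.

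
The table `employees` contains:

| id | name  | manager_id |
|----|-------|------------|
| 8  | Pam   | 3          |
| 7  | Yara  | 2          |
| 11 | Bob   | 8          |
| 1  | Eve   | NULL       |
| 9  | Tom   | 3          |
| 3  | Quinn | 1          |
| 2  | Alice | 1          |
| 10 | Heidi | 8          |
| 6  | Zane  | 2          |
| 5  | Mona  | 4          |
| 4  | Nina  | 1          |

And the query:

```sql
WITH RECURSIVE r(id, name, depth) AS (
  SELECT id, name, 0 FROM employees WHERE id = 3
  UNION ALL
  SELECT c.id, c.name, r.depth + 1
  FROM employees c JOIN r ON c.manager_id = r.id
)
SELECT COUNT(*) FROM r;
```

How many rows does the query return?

5

Base: id=3 (Quinn) at depth 0.
Iteration 1: rows with manager_id in {3} -> Pam (id 8, depth 1), Tom (id 9, depth 1).
Iteration 2: rows with manager_id in {8,9} -> Heidi (id 10, depth 2), Bob (id 11, depth 2).
Iteration 3: no rows with manager_id in {10,11}; recursion stops.
Total rows emitted: 5.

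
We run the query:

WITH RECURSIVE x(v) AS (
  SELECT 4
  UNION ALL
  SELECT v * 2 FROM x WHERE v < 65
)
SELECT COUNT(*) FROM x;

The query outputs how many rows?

6

Base: v=4.
Iteration 1: 4 < 65 holds -> v = 4 * 2 = 8.
Iteration 2: 8 < 65 holds -> v = 8 * 2 = 16.
Iteration 3: 16 < 65 holds -> v = 16 * 2 = 32.
Iteration 4: 32 < 65 holds -> v = 32 * 2 = 64.
Iteration 5: 64 < 65 holds -> v = 64 * 2 = 128.
Iteration 6: 128 < 65 fails; recursion stops.
Total rows emitted: 6.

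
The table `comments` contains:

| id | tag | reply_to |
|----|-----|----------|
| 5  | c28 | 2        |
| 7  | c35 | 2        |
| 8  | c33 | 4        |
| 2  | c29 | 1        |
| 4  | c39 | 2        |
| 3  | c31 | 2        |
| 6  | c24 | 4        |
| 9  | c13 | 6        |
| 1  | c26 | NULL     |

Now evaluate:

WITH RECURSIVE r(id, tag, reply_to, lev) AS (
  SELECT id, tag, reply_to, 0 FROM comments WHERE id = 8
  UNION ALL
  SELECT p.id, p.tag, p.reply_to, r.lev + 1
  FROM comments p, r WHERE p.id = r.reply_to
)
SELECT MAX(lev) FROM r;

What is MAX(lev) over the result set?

Base: id=8 (c33), reply_to=4, lev 0.
Iteration 1: join on id=4 -> c39 (id 4, reply_to=2, lev 1).
Iteration 2: join on id=2 -> c29 (id 2, reply_to=1, lev 2).
Iteration 3: join on id=1 -> c26 (id 1, reply_to=NULL, lev 3).
Iteration 4: reply_to is NULL; no match; recursion stops.
lev values: 0, 1, 2, 3; the maximum is 3.

3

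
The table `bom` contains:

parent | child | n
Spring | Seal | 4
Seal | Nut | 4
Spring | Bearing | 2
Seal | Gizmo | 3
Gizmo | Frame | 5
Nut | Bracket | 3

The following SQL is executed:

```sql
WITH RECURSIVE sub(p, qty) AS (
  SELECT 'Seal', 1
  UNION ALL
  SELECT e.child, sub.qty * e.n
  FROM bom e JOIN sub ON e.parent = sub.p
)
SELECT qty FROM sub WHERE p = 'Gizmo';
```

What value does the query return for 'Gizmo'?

3

Base: (Seal, qty=1).
Iteration 1: components of {Seal} -> Gizmo = 1*3 = 3, Nut = 1*4 = 4.
Iteration 2: components of {Gizmo,Nut} -> Bracket = 4*3 = 12, Frame = 3*5 = 15.
Iteration 3: no further components; recursion stops.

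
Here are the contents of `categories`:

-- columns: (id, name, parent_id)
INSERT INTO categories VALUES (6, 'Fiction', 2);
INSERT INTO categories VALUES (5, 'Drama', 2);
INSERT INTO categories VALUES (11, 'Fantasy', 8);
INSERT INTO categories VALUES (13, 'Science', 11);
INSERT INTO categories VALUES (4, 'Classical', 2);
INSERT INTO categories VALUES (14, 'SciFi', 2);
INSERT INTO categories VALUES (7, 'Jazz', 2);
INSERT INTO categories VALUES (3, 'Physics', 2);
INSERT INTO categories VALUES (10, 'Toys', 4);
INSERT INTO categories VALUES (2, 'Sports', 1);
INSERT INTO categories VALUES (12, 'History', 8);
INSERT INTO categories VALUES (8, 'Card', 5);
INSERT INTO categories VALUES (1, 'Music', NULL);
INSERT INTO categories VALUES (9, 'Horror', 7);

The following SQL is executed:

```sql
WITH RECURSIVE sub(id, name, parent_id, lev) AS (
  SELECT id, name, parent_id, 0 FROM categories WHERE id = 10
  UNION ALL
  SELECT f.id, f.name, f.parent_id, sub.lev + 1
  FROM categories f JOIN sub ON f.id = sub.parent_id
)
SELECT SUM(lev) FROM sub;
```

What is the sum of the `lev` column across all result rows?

6

Base: id=10 (Toys), parent_id=4, lev 0.
Iteration 1: join on id=4 -> Classical (id 4, parent_id=2, lev 1).
Iteration 2: join on id=2 -> Sports (id 2, parent_id=1, lev 2).
Iteration 3: join on id=1 -> Music (id 1, parent_id=NULL, lev 3).
Iteration 4: parent_id is NULL; no match; recursion stops.
SUM(lev) = 0 + 1 + 2 + 3 = 6.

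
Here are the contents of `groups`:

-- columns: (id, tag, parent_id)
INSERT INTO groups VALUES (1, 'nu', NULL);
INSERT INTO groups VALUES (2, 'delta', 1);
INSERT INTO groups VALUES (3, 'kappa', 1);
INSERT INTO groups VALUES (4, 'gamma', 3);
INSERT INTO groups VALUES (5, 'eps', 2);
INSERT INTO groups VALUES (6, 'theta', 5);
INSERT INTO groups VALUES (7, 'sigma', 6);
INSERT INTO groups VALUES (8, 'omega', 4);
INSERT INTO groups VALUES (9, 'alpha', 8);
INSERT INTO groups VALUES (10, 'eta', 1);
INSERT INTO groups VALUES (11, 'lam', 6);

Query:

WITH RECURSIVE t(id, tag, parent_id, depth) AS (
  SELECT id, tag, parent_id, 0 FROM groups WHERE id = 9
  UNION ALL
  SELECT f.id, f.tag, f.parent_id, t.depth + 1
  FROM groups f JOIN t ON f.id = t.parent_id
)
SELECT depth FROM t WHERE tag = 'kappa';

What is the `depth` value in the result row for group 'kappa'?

3

Base: id=9 (alpha), parent_id=8, depth 0.
Iteration 1: join on id=8 -> omega (id 8, parent_id=4, depth 1).
Iteration 2: join on id=4 -> gamma (id 4, parent_id=3, depth 2).
Iteration 3: join on id=3 -> kappa (id 3, parent_id=1, depth 3).
Iteration 4: join on id=1 -> nu (id 1, parent_id=NULL, depth 4).
Iteration 5: parent_id is NULL; no match; recursion stops.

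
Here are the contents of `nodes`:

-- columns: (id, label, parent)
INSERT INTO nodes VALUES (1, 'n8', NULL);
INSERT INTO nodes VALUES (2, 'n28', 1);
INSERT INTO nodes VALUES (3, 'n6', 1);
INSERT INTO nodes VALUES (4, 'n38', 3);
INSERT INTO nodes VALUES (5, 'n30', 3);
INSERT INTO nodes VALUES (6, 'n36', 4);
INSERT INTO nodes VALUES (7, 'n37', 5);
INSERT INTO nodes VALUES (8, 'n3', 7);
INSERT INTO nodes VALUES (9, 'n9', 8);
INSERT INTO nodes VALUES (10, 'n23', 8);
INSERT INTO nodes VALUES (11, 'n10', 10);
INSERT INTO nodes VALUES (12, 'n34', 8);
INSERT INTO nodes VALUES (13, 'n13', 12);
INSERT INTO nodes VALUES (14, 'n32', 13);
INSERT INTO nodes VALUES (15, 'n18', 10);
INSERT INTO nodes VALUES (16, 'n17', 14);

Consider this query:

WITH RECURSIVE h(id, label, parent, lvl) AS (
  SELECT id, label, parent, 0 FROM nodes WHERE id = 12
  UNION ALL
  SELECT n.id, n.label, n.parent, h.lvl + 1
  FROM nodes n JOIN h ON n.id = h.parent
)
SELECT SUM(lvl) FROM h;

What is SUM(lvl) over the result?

Base: id=12 (n34), parent=8, lvl 0.
Iteration 1: join on id=8 -> n3 (id 8, parent=7, lvl 1).
Iteration 2: join on id=7 -> n37 (id 7, parent=5, lvl 2).
Iteration 3: join on id=5 -> n30 (id 5, parent=3, lvl 3).
Iteration 4: join on id=3 -> n6 (id 3, parent=1, lvl 4).
Iteration 5: join on id=1 -> n8 (id 1, parent=NULL, lvl 5).
Iteration 6: parent is NULL; no match; recursion stops.
SUM(lvl) = 0 + 1 + 2 + 3 + 4 + 5 = 15.

15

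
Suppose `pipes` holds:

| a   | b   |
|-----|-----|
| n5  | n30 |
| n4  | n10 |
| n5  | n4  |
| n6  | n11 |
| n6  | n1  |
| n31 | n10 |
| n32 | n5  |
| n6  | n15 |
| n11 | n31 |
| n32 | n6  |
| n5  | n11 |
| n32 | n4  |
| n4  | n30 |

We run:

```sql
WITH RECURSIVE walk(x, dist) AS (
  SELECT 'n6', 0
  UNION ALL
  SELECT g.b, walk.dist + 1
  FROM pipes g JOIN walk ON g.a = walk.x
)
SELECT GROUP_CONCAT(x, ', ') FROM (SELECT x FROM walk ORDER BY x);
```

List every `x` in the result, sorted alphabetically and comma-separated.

n1, n10, n11, n15, n31, n6

Base: (n6, dist=0).
Iteration 1: edges from {n6} -> (n1, dist=1), (n11, dist=1), (n15, dist=1).
Iteration 2: edges from {n1,n11,n15} -> (n31, dist=2).
Iteration 3: edges from {n31} -> (n10, dist=3).
Iteration 4: no outgoing edges from {n10}; recursion stops.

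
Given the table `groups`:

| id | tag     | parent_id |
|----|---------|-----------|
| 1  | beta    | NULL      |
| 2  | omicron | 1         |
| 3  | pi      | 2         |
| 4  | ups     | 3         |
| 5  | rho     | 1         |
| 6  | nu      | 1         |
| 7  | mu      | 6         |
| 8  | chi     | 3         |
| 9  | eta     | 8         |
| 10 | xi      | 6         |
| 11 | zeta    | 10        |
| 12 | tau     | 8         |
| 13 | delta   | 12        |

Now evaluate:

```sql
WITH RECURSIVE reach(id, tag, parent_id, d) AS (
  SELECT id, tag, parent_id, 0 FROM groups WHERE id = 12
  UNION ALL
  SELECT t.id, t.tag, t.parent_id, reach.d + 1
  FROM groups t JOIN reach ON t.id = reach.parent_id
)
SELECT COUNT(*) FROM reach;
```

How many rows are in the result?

5

Base: id=12 (tau), parent_id=8, d 0.
Iteration 1: join on id=8 -> chi (id 8, parent_id=3, d 1).
Iteration 2: join on id=3 -> pi (id 3, parent_id=2, d 2).
Iteration 3: join on id=2 -> omicron (id 2, parent_id=1, d 3).
Iteration 4: join on id=1 -> beta (id 1, parent_id=NULL, d 4).
Iteration 5: parent_id is NULL; no match; recursion stops.
Total rows emitted: 5.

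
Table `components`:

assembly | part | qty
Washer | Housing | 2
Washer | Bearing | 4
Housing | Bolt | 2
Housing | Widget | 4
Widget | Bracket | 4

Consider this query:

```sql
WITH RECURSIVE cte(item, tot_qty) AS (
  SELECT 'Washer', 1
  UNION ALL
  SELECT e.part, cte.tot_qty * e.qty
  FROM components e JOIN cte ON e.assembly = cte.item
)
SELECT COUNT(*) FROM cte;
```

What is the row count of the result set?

Base: (Washer, tot_qty=1).
Iteration 1: components of {Washer} -> Bearing = 1*4 = 4, Housing = 1*2 = 2.
Iteration 2: components of {Bearing,Housing} -> Bolt = 2*2 = 4, Widget = 2*4 = 8.
Iteration 3: components of {Bolt,Widget} -> Bracket = 8*4 = 32.
Iteration 4: no further components; recursion stops.
Total rows emitted: 6.

6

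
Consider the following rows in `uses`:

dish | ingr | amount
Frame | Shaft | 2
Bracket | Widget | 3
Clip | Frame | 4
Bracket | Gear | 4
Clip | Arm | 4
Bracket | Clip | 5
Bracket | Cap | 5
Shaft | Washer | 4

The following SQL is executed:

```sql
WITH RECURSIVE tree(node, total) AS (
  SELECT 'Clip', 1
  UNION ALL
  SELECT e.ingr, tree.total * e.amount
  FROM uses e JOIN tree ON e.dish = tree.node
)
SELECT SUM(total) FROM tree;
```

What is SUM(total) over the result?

Base: (Clip, total=1).
Iteration 1: components of {Clip} -> Arm = 1*4 = 4, Frame = 1*4 = 4.
Iteration 2: components of {Arm,Frame} -> Shaft = 4*2 = 8.
Iteration 3: components of {Shaft} -> Washer = 8*4 = 32.
Iteration 4: no further components; recursion stops.
SUM(total) = 1 + 4 + 4 + 8 + 32 = 49.

49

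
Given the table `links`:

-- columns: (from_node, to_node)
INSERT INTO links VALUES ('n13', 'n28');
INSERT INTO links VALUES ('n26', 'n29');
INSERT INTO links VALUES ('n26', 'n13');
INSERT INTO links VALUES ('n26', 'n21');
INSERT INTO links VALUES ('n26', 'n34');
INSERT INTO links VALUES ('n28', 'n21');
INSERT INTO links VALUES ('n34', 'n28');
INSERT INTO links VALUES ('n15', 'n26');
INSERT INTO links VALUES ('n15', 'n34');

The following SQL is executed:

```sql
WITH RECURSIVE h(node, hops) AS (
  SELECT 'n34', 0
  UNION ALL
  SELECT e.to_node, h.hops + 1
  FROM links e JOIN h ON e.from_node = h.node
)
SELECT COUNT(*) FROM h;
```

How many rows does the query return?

Base: (n34, hops=0).
Iteration 1: edges from {n34} -> (n28, hops=1).
Iteration 2: edges from {n28} -> (n21, hops=2).
Iteration 3: no outgoing edges from {n21}; recursion stops.
Total rows emitted: 3.

3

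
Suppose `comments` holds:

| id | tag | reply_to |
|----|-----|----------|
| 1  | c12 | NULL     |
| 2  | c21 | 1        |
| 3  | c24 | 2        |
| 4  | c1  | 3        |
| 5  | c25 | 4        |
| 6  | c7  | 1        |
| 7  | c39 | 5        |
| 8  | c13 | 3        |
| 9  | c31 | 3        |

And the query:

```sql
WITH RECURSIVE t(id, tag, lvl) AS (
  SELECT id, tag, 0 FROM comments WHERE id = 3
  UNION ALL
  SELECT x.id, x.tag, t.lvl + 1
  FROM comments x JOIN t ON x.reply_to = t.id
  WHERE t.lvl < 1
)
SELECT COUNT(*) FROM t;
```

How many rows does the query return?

4

Base: id=3 (c24) at lvl 0.
Iteration 1: rows with reply_to in {3} -> c1 (id 4, lvl 1), c13 (id 8, lvl 1), c31 (id 9, lvl 1).
Iteration 2: lvl < 1 fails for all current rows; recursion stops.
Total rows emitted: 4.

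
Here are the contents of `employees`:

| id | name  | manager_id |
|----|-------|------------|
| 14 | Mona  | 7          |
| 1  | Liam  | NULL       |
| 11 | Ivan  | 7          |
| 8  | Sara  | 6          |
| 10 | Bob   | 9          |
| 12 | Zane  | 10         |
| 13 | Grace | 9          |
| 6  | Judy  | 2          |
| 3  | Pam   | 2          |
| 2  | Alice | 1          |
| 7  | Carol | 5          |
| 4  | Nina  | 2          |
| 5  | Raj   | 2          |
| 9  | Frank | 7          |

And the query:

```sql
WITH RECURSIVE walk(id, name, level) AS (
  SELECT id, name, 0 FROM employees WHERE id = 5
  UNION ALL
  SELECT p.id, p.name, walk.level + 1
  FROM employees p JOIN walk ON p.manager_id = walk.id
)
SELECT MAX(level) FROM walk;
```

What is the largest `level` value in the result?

Base: id=5 (Raj) at level 0.
Iteration 1: rows with manager_id in {5} -> Carol (id 7, level 1).
Iteration 2: rows with manager_id in {7} -> Frank (id 9, level 2), Ivan (id 11, level 2), Mona (id 14, level 2).
Iteration 3: rows with manager_id in {9,11,14} -> Bob (id 10, level 3), Grace (id 13, level 3).
Iteration 4: rows with manager_id in {10,13} -> Zane (id 12, level 4).
Iteration 5: no rows with manager_id in {12}; recursion stops.
level values: 0, 1, 2, 2, 2, 3, 3, 4; the maximum is 4.

4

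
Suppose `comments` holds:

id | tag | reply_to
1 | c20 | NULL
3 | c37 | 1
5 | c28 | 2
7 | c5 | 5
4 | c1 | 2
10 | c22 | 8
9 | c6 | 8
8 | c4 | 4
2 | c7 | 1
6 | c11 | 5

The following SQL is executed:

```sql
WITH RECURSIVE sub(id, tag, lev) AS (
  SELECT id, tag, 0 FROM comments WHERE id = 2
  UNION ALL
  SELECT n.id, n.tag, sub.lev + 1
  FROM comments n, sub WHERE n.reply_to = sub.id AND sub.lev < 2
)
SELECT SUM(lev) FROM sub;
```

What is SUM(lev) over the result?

8

Base: id=2 (c7) at lev 0.
Iteration 1: rows with reply_to in {2} -> c1 (id 4, lev 1), c28 (id 5, lev 1).
Iteration 2: rows with reply_to in {4,5} -> c11 (id 6, lev 2), c5 (id 7, lev 2), c4 (id 8, lev 2).
Iteration 3: lev < 2 fails for all current rows; recursion stops.
SUM(lev) = 0 + 1 + 1 + 2 + 2 + 2 = 8.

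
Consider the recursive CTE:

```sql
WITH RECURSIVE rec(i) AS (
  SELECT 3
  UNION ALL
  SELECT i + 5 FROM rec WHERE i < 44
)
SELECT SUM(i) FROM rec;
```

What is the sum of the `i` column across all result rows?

Base: i=3.
Iteration 1: 3 < 44 holds -> i = 3 + 5 = 8.
Iteration 2: 8 < 44 holds -> i = 8 + 5 = 13.
Iteration 3: 13 < 44 holds -> i = 13 + 5 = 18.
Iteration 4: 18 < 44 holds -> i = 18 + 5 = 23.
Iteration 5: 23 < 44 holds -> i = 23 + 5 = 28.
Iteration 6: 28 < 44 holds -> i = 28 + 5 = 33.
Iteration 7: 33 < 44 holds -> i = 33 + 5 = 38.
Iteration 8: 38 < 44 holds -> i = 38 + 5 = 43.
Iteration 9: 43 < 44 holds -> i = 43 + 5 = 48.
Iteration 10: 48 < 44 fails; recursion stops.
SUM(i) = 3 + 8 + 13 + 18 + 23 + 28 + 33 + 38 + 43 + 48 = 255.

255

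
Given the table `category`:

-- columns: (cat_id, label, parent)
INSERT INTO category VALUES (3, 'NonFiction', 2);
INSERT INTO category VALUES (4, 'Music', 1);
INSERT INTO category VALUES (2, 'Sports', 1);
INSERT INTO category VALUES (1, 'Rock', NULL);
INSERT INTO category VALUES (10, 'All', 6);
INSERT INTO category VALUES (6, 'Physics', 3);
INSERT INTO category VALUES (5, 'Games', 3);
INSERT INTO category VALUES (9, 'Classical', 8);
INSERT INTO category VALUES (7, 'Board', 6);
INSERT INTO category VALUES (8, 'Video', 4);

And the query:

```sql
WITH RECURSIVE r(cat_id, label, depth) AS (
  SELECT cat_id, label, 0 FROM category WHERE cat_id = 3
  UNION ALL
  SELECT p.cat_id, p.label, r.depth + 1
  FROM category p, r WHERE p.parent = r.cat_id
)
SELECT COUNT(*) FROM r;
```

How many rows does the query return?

5

Base: cat_id=3 (NonFiction) at depth 0.
Iteration 1: rows with parent in {3} -> Games (id 5, depth 1), Physics (id 6, depth 1).
Iteration 2: rows with parent in {5,6} -> Board (id 7, depth 2), All (id 10, depth 2).
Iteration 3: no rows with parent in {7,10}; recursion stops.
Total rows emitted: 5.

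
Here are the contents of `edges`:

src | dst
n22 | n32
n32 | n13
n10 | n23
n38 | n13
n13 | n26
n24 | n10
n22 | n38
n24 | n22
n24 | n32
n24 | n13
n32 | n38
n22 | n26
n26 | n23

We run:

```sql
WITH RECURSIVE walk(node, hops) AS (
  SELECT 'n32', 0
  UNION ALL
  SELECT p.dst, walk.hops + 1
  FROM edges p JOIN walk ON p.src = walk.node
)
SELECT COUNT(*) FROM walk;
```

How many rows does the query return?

Base: (n32, hops=0).
Iteration 1: edges from {n32} -> (n13, hops=1), (n38, hops=1).
Iteration 2: edges from {n13,n38} -> (n13, hops=2), (n26, hops=2).
Iteration 3: edges from {n13,n26} -> (n23, hops=3), (n26, hops=3).
Iteration 4: edges from {n23,n26} -> (n23, hops=4).
Iteration 5: no outgoing edges from {n23}; recursion stops.
Total rows emitted: 8.

8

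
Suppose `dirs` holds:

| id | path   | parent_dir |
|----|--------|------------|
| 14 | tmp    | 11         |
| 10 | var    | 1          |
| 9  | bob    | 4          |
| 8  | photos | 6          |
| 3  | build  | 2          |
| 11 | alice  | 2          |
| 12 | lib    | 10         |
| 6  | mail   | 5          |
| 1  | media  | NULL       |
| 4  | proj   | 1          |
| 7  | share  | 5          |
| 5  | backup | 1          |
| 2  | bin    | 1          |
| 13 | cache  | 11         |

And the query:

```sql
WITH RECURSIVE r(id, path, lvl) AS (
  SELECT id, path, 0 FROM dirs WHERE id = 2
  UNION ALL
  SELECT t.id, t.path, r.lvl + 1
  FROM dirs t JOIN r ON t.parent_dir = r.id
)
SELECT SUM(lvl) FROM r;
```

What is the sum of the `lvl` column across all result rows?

Base: id=2 (bin) at lvl 0.
Iteration 1: rows with parent_dir in {2} -> build (id 3, lvl 1), alice (id 11, lvl 1).
Iteration 2: rows with parent_dir in {3,11} -> cache (id 13, lvl 2), tmp (id 14, lvl 2).
Iteration 3: no rows with parent_dir in {13,14}; recursion stops.
SUM(lvl) = 0 + 1 + 1 + 2 + 2 = 6.

6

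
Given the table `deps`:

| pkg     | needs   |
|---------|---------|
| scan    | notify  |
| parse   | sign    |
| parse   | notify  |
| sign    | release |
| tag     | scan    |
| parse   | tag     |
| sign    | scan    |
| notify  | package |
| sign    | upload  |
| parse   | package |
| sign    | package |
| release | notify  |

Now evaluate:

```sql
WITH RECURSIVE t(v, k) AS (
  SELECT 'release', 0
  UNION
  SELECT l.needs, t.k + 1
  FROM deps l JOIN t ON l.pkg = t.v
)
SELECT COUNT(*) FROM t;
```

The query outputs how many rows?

Base: (release, k=0).
Iteration 1: edges from {release} -> (notify, k=1).
Iteration 2: edges from {notify} -> (package, k=2).
Iteration 3: no outgoing edges from {package}; recursion stops.
Total rows emitted: 3.

3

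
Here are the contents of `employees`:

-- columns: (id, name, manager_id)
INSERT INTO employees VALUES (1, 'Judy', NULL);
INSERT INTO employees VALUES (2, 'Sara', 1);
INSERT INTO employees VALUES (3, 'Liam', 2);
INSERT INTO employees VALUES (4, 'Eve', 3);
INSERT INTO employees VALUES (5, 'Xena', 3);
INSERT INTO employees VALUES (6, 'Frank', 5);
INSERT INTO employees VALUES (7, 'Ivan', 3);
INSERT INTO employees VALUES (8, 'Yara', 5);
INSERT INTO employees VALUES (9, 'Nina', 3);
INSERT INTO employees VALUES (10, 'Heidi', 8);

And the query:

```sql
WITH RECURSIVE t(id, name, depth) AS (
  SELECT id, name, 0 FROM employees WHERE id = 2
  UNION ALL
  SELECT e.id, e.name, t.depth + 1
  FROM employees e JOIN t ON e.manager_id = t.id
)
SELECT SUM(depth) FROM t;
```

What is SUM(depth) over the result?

19

Base: id=2 (Sara) at depth 0.
Iteration 1: rows with manager_id in {2} -> Liam (id 3, depth 1).
Iteration 2: rows with manager_id in {3} -> Eve (id 4, depth 2), Xena (id 5, depth 2), Ivan (id 7, depth 2), Nina (id 9, depth 2).
Iteration 3: rows with manager_id in {4,5,7,9} -> Frank (id 6, depth 3), Yara (id 8, depth 3).
Iteration 4: rows with manager_id in {6,8} -> Heidi (id 10, depth 4).
Iteration 5: no rows with manager_id in {10}; recursion stops.
SUM(depth) = 0 + 1 + 2 + 2 + 2 + 2 + 3 + 3 + 4 = 19.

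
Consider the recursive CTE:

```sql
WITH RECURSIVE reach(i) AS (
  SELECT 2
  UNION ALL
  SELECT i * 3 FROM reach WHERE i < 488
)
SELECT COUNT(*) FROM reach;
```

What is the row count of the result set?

Base: i=2.
Iteration 1: 2 < 488 holds -> i = 2 * 3 = 6.
Iteration 2: 6 < 488 holds -> i = 6 * 3 = 18.
Iteration 3: 18 < 488 holds -> i = 18 * 3 = 54.
Iteration 4: 54 < 488 holds -> i = 54 * 3 = 162.
Iteration 5: 162 < 488 holds -> i = 162 * 3 = 486.
Iteration 6: 486 < 488 holds -> i = 486 * 3 = 1458.
Iteration 7: 1458 < 488 fails; recursion stops.
Total rows emitted: 7.

7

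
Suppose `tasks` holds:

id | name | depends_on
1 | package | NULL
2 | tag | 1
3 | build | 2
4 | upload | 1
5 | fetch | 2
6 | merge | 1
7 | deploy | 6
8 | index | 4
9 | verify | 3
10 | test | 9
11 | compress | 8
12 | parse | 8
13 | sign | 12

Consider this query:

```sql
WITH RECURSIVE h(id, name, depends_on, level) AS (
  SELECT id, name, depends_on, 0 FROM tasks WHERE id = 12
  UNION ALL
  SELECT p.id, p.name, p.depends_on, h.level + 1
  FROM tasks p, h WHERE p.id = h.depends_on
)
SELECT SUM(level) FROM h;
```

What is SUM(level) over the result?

6

Base: id=12 (parse), depends_on=8, level 0.
Iteration 1: join on id=8 -> index (id 8, depends_on=4, level 1).
Iteration 2: join on id=4 -> upload (id 4, depends_on=1, level 2).
Iteration 3: join on id=1 -> package (id 1, depends_on=NULL, level 3).
Iteration 4: depends_on is NULL; no match; recursion stops.
SUM(level) = 0 + 1 + 2 + 3 = 6.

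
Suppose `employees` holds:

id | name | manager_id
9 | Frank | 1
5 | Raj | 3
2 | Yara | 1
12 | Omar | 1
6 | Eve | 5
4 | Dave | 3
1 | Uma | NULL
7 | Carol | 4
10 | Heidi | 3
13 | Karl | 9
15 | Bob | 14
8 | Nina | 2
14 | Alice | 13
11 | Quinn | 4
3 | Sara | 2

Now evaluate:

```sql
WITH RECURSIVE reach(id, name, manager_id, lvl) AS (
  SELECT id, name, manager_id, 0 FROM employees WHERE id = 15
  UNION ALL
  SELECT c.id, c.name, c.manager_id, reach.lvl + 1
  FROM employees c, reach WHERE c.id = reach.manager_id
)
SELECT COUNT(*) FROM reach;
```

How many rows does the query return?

5

Base: id=15 (Bob), manager_id=14, lvl 0.
Iteration 1: join on id=14 -> Alice (id 14, manager_id=13, lvl 1).
Iteration 2: join on id=13 -> Karl (id 13, manager_id=9, lvl 2).
Iteration 3: join on id=9 -> Frank (id 9, manager_id=1, lvl 3).
Iteration 4: join on id=1 -> Uma (id 1, manager_id=NULL, lvl 4).
Iteration 5: manager_id is NULL; no match; recursion stops.
Total rows emitted: 5.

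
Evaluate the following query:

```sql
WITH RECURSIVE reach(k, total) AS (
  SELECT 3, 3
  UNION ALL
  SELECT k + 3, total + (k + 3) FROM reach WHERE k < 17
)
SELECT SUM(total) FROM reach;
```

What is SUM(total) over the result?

168

Base: k=3, total=3.
Iteration 1: 3 < 17 holds -> k = 3 + 3 = 6, total = 3 + 6 = 9.
Iteration 2: 6 < 17 holds -> k = 6 + 3 = 9, total = 9 + 9 = 18.
Iteration 3: 9 < 17 holds -> k = 9 + 3 = 12, total = 18 + 12 = 30.
Iteration 4: 12 < 17 holds -> k = 12 + 3 = 15, total = 30 + 15 = 45.
Iteration 5: 15 < 17 holds -> k = 15 + 3 = 18, total = 45 + 18 = 63.
Iteration 6: 18 < 17 fails; recursion stops.
SUM(total) = 3 + 9 + 18 + 30 + 45 + 63 = 168.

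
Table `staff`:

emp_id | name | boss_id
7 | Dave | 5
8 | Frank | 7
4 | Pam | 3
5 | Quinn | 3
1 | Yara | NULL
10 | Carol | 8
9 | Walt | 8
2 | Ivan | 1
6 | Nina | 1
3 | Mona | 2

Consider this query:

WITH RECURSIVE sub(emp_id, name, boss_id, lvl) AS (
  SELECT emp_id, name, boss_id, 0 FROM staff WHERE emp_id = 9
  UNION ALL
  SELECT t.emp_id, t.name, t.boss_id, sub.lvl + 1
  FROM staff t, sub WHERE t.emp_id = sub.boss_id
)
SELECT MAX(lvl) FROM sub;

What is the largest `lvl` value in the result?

Base: emp_id=9 (Walt), boss_id=8, lvl 0.
Iteration 1: join on emp_id=8 -> Frank (id 8, boss_id=7, lvl 1).
Iteration 2: join on emp_id=7 -> Dave (id 7, boss_id=5, lvl 2).
Iteration 3: join on emp_id=5 -> Quinn (id 5, boss_id=3, lvl 3).
Iteration 4: join on emp_id=3 -> Mona (id 3, boss_id=2, lvl 4).
Iteration 5: join on emp_id=2 -> Ivan (id 2, boss_id=1, lvl 5).
Iteration 6: join on emp_id=1 -> Yara (id 1, boss_id=NULL, lvl 6).
Iteration 7: boss_id is NULL; no match; recursion stops.
lvl values: 0, 1, 2, 3, 4, 5, 6; the maximum is 6.

6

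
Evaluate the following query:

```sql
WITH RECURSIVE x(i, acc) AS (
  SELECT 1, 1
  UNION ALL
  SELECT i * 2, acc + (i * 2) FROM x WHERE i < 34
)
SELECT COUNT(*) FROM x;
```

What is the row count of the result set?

Base: i=1, acc=1.
Iteration 1: 1 < 34 holds -> i = 1 * 2 = 2, acc = 1 + 2 = 3.
Iteration 2: 2 < 34 holds -> i = 2 * 2 = 4, acc = 3 + 4 = 7.
Iteration 3: 4 < 34 holds -> i = 4 * 2 = 8, acc = 7 + 8 = 15.
Iteration 4: 8 < 34 holds -> i = 8 * 2 = 16, acc = 15 + 16 = 31.
Iteration 5: 16 < 34 holds -> i = 16 * 2 = 32, acc = 31 + 32 = 63.
Iteration 6: 32 < 34 holds -> i = 32 * 2 = 64, acc = 63 + 64 = 127.
Iteration 7: 64 < 34 fails; recursion stops.
Total rows emitted: 7.

7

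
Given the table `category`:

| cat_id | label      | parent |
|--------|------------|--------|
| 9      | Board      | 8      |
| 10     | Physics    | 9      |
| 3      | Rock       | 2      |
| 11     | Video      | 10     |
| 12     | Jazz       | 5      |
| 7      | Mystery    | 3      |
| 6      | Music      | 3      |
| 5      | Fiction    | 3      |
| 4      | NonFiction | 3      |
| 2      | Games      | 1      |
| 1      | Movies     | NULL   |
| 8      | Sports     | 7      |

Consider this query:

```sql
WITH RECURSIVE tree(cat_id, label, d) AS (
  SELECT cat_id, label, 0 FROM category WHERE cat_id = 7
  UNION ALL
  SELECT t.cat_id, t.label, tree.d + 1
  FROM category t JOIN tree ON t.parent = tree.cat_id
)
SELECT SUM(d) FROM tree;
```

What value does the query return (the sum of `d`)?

10

Base: cat_id=7 (Mystery) at d 0.
Iteration 1: rows with parent in {7} -> Sports (id 8, d 1).
Iteration 2: rows with parent in {8} -> Board (id 9, d 2).
Iteration 3: rows with parent in {9} -> Physics (id 10, d 3).
Iteration 4: rows with parent in {10} -> Video (id 11, d 4).
Iteration 5: no rows with parent in {11}; recursion stops.
SUM(d) = 0 + 1 + 2 + 3 + 4 = 10.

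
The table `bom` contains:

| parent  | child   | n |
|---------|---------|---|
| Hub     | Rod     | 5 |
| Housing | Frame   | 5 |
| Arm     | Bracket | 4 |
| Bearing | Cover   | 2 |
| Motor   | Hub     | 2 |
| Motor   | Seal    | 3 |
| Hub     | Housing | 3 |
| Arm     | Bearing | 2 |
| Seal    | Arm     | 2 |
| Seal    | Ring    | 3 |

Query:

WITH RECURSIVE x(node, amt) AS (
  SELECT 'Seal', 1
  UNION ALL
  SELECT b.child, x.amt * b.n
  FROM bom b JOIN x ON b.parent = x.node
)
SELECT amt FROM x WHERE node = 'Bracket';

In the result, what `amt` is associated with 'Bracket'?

Base: (Seal, amt=1).
Iteration 1: components of {Seal} -> Arm = 1*2 = 2, Ring = 1*3 = 3.
Iteration 2: components of {Arm,Ring} -> Bearing = 2*2 = 4, Bracket = 2*4 = 8.
Iteration 3: components of {Bearing,Bracket} -> Cover = 4*2 = 8.
Iteration 4: no further components; recursion stops.

8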